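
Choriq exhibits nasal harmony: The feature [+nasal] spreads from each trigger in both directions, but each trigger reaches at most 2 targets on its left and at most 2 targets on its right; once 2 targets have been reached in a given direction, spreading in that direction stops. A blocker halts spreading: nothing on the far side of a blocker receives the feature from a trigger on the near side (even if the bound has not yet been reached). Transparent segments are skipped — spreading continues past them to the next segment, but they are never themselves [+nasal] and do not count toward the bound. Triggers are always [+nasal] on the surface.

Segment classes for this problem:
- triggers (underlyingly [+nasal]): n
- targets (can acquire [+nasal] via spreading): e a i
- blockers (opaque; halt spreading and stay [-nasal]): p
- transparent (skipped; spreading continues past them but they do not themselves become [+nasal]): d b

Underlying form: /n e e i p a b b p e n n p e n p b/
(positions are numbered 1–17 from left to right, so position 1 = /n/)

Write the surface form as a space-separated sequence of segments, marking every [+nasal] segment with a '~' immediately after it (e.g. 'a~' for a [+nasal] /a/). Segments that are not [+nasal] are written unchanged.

n~ e~ e~ i p a b b p e~ n~ n~ p e~ n~ p b

From /n/ at 1 rightward: 2 /e/ → [+nasal]; 3 /e/ → [+nasal]; bound reached.
From /n/ at 1 leftward: word edge.
From /n/ at 11 rightward: 12 /n/ is itself a trigger — this domain ends here.
From /n/ at 11 leftward: 10 /e/ → [+nasal]; 9 /p/ blocks.
From /n/ at 12 rightward: 13 /p/ blocks.
From /n/ at 12 leftward: 11 /n/ is itself a trigger — this domain ends here.
From /n/ at 15 rightward: 16 /p/ blocks.
From /n/ at 15 leftward: 14 /e/ → [+nasal]; 13 /p/ blocks.
Targets with no active source: positions 4 6 stay [-nasal].
[+nasal] positions on the surface: 1 2 3 10 11 12 14 15.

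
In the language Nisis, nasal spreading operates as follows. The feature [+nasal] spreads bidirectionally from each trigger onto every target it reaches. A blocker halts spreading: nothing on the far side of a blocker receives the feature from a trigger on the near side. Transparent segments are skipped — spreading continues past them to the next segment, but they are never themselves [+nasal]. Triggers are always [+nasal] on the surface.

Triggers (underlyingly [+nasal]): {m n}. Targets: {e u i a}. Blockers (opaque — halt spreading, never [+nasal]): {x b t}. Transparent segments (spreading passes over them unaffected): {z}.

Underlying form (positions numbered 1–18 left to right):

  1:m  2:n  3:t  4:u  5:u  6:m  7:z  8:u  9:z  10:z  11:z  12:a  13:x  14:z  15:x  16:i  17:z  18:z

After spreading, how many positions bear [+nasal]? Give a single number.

From /m/ at 1 rightward: 2 /n/ is itself a trigger — this domain ends here.
From /m/ at 1 leftward: word edge.
From /n/ at 2 rightward: 3 /t/ blocks.
From /n/ at 2 leftward: 1 /m/ is itself a trigger — this domain ends here.
From /m/ at 6 rightward: 7 /z/ transparent; 8 /u/ → [+nasal]; 9 /z/ transparent; 10 /z/ transparent; 11 /z/ transparent; 12 /a/ → [+nasal]; 13 /x/ blocks.
From /m/ at 6 leftward: 5 /u/ → [+nasal]; 4 /u/ → [+nasal]; 3 /t/ blocks.
Target with no active source: position 16 stays [-nasal].
[+nasal] positions on the surface: 1 2 4 5 6 8 12.

7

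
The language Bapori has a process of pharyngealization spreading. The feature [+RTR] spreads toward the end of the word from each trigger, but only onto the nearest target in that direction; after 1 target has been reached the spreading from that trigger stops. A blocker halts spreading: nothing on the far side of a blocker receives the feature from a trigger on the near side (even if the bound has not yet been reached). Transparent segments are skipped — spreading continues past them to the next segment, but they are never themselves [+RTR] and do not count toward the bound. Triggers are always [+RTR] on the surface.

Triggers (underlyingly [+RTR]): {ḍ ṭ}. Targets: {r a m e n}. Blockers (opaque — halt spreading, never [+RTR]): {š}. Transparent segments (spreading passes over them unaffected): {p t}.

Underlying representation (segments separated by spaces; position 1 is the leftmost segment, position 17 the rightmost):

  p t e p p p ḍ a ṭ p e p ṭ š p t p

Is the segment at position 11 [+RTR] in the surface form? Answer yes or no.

yes

From /ḍ/ at 7 rightward: 8 /a/ → [+RTR]; bound reached.
From /ṭ/ at 9 rightward: 10 /p/ transparent; 11 /e/ → [+RTR]; bound reached.
From /ṭ/ at 13 rightward: 14 /š/ blocks.
Target with no active source: position 3 stays [-emphatic].
[+RTR] positions on the surface: 7 8 9 11 13.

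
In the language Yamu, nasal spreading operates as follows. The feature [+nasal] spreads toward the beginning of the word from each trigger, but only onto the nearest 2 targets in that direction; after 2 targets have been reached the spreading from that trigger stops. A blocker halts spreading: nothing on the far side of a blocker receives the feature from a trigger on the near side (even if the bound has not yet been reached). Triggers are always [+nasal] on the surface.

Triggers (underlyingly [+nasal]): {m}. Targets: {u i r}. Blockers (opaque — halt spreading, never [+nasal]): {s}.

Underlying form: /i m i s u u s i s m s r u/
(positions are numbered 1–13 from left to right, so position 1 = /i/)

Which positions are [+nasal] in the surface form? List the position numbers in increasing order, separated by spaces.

From /m/ at 2 leftward: 1 /i/ → [+nasal]; word edge.
From /m/ at 10 leftward: 9 /s/ blocks.
Targets with no active source: positions 3 5 6 8 12 13 stay [-nasal].

1 2 10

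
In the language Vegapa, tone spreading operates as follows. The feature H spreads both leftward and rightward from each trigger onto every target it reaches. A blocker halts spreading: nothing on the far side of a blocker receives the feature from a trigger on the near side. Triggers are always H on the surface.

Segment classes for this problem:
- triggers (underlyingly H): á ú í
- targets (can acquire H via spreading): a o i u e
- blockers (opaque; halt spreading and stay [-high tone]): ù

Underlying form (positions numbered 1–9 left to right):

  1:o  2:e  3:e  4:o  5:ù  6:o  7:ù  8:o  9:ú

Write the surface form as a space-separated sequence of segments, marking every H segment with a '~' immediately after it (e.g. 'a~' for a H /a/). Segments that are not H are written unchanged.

o e e o ù o ù o~ ú~

From /ú/ at 9 rightward: word edge.
From /ú/ at 9 leftward: 8 /o/ → H; 7 /ù/ blocks.
Targets with no active source: positions 1 2 3 4 6 stay [-high tone].
H positions on the surface: 8 9.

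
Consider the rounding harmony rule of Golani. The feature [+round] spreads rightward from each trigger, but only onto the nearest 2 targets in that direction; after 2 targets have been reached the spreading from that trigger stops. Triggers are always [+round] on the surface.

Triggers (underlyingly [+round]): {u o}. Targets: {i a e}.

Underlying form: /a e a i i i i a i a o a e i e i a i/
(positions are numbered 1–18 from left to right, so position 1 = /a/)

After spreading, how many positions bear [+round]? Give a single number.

From /o/ at 11 rightward: 12 /a/ → [+round]; 13 /e/ → [+round]; bound reached.
Targets with no active source: positions 1 2 3 4 5 6 7 8 9 10 14 15 16 17 18 stay [-round].
[+round] positions on the surface: 11 12 13.

3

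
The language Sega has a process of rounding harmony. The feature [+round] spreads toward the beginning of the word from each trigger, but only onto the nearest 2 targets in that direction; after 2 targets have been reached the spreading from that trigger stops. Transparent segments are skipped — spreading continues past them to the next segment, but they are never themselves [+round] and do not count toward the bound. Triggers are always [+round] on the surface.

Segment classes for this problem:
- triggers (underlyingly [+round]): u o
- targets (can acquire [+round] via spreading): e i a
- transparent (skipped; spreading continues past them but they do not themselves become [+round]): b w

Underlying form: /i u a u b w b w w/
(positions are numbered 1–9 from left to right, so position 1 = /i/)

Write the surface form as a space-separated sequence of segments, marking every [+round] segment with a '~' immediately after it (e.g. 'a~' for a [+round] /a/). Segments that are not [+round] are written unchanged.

i~ u~ a~ u~ b w b w w

From /u/ at 2 leftward: 1 /i/ → [+round]; word edge.
From /u/ at 4 leftward: 3 /a/ → [+round]; 2 /u/ is itself a trigger — this domain ends here.
[+round] positions on the surface: 1 2 3 4.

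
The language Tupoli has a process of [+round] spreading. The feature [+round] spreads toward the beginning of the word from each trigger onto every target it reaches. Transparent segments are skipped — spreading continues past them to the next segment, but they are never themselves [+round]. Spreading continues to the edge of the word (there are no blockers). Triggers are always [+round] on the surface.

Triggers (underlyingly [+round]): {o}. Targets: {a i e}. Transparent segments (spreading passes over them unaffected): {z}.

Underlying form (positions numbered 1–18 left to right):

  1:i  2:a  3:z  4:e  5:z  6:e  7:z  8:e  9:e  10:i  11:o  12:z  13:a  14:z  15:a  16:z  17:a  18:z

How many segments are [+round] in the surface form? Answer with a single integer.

From /o/ at 11 leftward: 10 /i/ → [+round]; 9 /e/ → [+round]; 8 /e/ → [+round]; 7 /z/ transparent; 6 /e/ → [+round]; 5 /z/ transparent; 4 /e/ → [+round]; 3 /z/ transparent; 2 /a/ → [+round]; 1 /i/ → [+round]; word edge.
Targets with no active source: positions 13 15 17 stay [-round].
[+round] positions on the surface: 1 2 4 6 8 9 10 11.

8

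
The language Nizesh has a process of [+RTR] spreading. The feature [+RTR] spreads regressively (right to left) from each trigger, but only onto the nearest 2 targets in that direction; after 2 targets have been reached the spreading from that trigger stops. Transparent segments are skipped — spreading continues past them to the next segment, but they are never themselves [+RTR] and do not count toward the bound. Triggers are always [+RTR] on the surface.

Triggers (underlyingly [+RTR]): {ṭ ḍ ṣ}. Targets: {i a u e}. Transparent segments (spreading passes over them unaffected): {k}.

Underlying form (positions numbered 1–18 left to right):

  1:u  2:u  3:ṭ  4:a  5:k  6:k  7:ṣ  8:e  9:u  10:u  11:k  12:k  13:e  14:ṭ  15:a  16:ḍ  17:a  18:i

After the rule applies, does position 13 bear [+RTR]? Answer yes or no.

yes

From /ṭ/ at 3 leftward: 2 /u/ → [+RTR]; 1 /u/ → [+RTR]; bound reached.
From /ṣ/ at 7 leftward: 6 /k/ transparent; 5 /k/ transparent; 4 /a/ → [+RTR]; 3 /ṭ/ is itself a trigger — this domain ends here.
From /ṭ/ at 14 leftward: 13 /e/ → [+RTR]; 12 /k/ transparent; 11 /k/ transparent; 10 /u/ → [+RTR]; bound reached.
From /ḍ/ at 16 leftward: 15 /a/ → [+RTR]; 14 /ṭ/ is itself a trigger — this domain ends here.
Targets with no active source: positions 8 9 17 18 stay [-emphatic].
[+RTR] positions on the surface: 1 2 3 4 7 10 13 14 15 16.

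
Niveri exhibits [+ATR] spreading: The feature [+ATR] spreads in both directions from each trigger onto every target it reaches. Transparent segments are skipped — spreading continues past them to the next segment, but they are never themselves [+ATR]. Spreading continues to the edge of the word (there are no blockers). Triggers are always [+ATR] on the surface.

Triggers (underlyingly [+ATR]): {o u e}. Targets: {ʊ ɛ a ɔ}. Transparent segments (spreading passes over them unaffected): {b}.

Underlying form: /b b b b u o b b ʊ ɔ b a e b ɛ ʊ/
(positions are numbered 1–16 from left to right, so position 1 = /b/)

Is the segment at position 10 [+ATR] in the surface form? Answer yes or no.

yes

From /u/ at 5 rightward: 6 /o/ is itself a trigger — this domain ends here.
From /u/ at 5 leftward: 4 /b/ transparent; 3 /b/ transparent; 2 /b/ transparent; 1 /b/ transparent; word edge.
From /o/ at 6 rightward: 7 /b/ transparent; 8 /b/ transparent; 9 /ʊ/ → [+ATR]; 10 /ɔ/ → [+ATR]; 11 /b/ transparent; 12 /a/ → [+ATR]; 13 /e/ is itself a trigger — this domain ends here.
From /o/ at 6 leftward: 5 /u/ is itself a trigger — this domain ends here.
From /e/ at 13 rightward: 14 /b/ transparent; 15 /ɛ/ → [+ATR]; 16 /ʊ/ → [+ATR]; word edge.
From /e/ at 13 leftward: 12 /a/ → [+ATR]; 11 /b/ transparent; 10 /ɔ/ → [+ATR]; 9 /ʊ/ → [+ATR]; 8 /b/ transparent; 7 /b/ transparent; 6 /o/ is itself a trigger — this domain ends here.
[+ATR] positions on the surface: 5 6 9 10 12 13 15 16.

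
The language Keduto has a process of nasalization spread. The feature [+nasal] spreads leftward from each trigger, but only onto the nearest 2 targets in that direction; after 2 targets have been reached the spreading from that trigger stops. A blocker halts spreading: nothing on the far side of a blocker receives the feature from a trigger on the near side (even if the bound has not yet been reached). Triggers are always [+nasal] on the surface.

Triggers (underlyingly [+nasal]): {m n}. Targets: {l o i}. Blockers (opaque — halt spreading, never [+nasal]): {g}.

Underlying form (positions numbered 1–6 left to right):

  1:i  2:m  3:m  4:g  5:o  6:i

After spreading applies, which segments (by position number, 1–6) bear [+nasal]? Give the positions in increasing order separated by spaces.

From /m/ at 2 leftward: 1 /i/ → [+nasal]; word edge.
From /m/ at 3 leftward: 2 /m/ is itself a trigger — this domain ends here.
Targets with no active source: positions 5 6 stay [-nasal].

1 2 3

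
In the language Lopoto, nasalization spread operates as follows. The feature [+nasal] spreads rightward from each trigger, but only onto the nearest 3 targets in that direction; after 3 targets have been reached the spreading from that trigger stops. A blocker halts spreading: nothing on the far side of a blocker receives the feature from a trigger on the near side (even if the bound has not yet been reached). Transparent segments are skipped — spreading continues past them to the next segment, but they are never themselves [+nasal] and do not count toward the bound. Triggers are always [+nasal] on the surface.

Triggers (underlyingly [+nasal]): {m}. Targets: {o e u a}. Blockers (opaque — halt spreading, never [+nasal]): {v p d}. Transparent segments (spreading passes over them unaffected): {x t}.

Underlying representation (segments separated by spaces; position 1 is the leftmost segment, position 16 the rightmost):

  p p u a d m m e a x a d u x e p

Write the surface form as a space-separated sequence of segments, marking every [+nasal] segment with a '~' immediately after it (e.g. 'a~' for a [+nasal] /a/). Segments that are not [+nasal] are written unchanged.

p p u a d m~ m~ e~ a~ x a~ d u x e p

From /m/ at 6 rightward: 7 /m/ is itself a trigger — this domain ends here.
From /m/ at 7 rightward: 8 /e/ → [+nasal]; 9 /a/ → [+nasal]; 10 /x/ transparent; 11 /a/ → [+nasal]; bound reached.
Targets with no active source: positions 3 4 13 15 stay [-nasal].
[+nasal] positions on the surface: 6 7 8 9 11.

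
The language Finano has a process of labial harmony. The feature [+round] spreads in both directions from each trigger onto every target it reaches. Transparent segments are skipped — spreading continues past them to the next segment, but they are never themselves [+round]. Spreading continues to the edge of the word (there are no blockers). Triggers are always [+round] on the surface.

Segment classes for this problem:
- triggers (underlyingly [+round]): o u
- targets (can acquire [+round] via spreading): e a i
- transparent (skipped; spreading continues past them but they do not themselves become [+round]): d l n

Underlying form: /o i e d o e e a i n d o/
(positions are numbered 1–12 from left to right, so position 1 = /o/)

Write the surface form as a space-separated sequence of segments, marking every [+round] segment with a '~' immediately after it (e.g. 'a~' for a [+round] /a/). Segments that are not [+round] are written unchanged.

From /o/ at 1 rightward: 2 /i/ → [+round]; 3 /e/ → [+round]; 4 /d/ transparent; 5 /o/ is itself a trigger — this domain ends here.
From /o/ at 1 leftward: word edge.
From /o/ at 5 rightward: 6 /e/ → [+round]; 7 /e/ → [+round]; 8 /a/ → [+round]; 9 /i/ → [+round]; 10 /n/ transparent; 11 /d/ transparent; 12 /o/ is itself a trigger — this domain ends here.
From /o/ at 5 leftward: 4 /d/ transparent; 3 /e/ → [+round]; 2 /i/ → [+round]; 1 /o/ is itself a trigger — this domain ends here.
From /o/ at 12 rightward: word edge.
From /o/ at 12 leftward: 11 /d/ transparent; 10 /n/ transparent; 9 /i/ → [+round]; 8 /a/ → [+round]; 7 /e/ → [+round]; 6 /e/ → [+round]; 5 /o/ is itself a trigger — this domain ends here.
[+round] positions on the surface: 1 2 3 5 6 7 8 9 12.

o~ i~ e~ d o~ e~ e~ a~ i~ n d o~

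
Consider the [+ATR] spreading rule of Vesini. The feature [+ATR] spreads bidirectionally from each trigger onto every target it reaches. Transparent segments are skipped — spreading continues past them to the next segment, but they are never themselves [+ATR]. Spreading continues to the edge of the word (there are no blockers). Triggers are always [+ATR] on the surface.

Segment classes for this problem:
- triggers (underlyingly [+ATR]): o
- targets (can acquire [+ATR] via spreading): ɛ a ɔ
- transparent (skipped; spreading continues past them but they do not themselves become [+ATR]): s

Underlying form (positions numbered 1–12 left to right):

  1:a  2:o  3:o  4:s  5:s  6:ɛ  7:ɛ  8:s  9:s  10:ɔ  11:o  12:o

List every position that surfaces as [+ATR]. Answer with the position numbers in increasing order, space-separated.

1 2 3 6 7 10 11 12

From /o/ at 2 rightward: 3 /o/ is itself a trigger — this domain ends here.
From /o/ at 2 leftward: 1 /a/ → [+ATR]; word edge.
From /o/ at 3 rightward: 4 /s/ transparent; 5 /s/ transparent; 6 /ɛ/ → [+ATR]; 7 /ɛ/ → [+ATR]; 8 /s/ transparent; 9 /s/ transparent; 10 /ɔ/ → [+ATR]; 11 /o/ is itself a trigger — this domain ends here.
From /o/ at 3 leftward: 2 /o/ is itself a trigger — this domain ends here.
From /o/ at 11 rightward: 12 /o/ is itself a trigger — this domain ends here.
From /o/ at 11 leftward: 10 /ɔ/ → [+ATR]; 9 /s/ transparent; 8 /s/ transparent; 7 /ɛ/ → [+ATR]; 6 /ɛ/ → [+ATR]; 5 /s/ transparent; 4 /s/ transparent; 3 /o/ is itself a trigger — this domain ends here.
From /o/ at 12 rightward: word edge.
From /o/ at 12 leftward: 11 /o/ is itself a trigger — this domain ends here.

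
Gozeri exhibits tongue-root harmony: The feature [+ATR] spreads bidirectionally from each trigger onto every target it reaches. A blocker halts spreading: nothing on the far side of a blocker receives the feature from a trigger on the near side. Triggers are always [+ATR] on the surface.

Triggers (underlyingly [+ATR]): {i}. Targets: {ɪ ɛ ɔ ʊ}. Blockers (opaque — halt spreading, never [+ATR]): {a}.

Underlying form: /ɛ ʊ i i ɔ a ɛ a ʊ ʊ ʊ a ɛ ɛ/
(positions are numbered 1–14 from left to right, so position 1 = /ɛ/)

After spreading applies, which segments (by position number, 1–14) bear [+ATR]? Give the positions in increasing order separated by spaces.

1 2 3 4 5

From /i/ at 3 rightward: 4 /i/ is itself a trigger — this domain ends here.
From /i/ at 3 leftward: 2 /ʊ/ → [+ATR]; 1 /ɛ/ → [+ATR]; word edge.
From /i/ at 4 rightward: 5 /ɔ/ → [+ATR]; 6 /a/ blocks.
From /i/ at 4 leftward: 3 /i/ is itself a trigger — this domain ends here.
Targets with no active source: positions 7 9 10 11 13 14 stay [-ATR].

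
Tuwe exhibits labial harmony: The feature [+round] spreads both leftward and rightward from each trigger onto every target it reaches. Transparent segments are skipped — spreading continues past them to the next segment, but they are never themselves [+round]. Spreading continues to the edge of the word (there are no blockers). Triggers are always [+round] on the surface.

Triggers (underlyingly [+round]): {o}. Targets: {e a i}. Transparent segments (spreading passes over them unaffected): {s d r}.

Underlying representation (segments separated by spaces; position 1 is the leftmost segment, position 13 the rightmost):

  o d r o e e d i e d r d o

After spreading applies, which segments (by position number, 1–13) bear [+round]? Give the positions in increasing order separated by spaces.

1 4 5 6 8 9 13

From /o/ at 1 rightward: 2 /d/ transparent; 3 /r/ transparent; 4 /o/ is itself a trigger — this domain ends here.
From /o/ at 1 leftward: word edge.
From /o/ at 4 rightward: 5 /e/ → [+round]; 6 /e/ → [+round]; 7 /d/ transparent; 8 /i/ → [+round]; 9 /e/ → [+round]; 10 /d/ transparent; 11 /r/ transparent; 12 /d/ transparent; 13 /o/ is itself a trigger — this domain ends here.
From /o/ at 4 leftward: 3 /r/ transparent; 2 /d/ transparent; 1 /o/ is itself a trigger — this domain ends here.
From /o/ at 13 rightward: word edge.
From /o/ at 13 leftward: 12 /d/ transparent; 11 /r/ transparent; 10 /d/ transparent; 9 /e/ → [+round]; 8 /i/ → [+round]; 7 /d/ transparent; 6 /e/ → [+round]; 5 /e/ → [+round]; 4 /o/ is itself a trigger — this domain ends here.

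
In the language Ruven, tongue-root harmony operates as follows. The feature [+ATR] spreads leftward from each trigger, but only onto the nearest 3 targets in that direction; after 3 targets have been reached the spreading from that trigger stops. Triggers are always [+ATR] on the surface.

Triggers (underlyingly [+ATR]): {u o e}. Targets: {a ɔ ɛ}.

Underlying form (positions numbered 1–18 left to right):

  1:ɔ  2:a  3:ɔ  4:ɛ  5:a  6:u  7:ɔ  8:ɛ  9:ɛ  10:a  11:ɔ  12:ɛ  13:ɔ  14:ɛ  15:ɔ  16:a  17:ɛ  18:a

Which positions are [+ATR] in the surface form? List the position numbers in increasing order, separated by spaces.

3 4 5 6

From /u/ at 6 leftward: 5 /a/ → [+ATR]; 4 /ɛ/ → [+ATR]; 3 /ɔ/ → [+ATR]; bound reached.
Targets with no active source: positions 1 2 7 8 9 10 11 12 13 14 15 16 17 18 stay [-ATR].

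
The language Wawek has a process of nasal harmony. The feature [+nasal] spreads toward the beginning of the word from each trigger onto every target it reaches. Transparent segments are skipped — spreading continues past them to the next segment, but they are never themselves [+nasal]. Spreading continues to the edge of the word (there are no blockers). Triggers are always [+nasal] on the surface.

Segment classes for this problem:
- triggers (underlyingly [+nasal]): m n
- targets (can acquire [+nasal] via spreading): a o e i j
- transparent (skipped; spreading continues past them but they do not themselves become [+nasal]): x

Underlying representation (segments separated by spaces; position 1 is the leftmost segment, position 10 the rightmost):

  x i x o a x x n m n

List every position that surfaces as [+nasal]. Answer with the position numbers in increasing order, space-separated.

2 4 5 8 9 10

From /n/ at 8 leftward: 7 /x/ transparent; 6 /x/ transparent; 5 /a/ → [+nasal]; 4 /o/ → [+nasal]; 3 /x/ transparent; 2 /i/ → [+nasal]; 1 /x/ transparent; word edge.
From /m/ at 9 leftward: 8 /n/ is itself a trigger — this domain ends here.
From /n/ at 10 leftward: 9 /m/ is itself a trigger — this domain ends here.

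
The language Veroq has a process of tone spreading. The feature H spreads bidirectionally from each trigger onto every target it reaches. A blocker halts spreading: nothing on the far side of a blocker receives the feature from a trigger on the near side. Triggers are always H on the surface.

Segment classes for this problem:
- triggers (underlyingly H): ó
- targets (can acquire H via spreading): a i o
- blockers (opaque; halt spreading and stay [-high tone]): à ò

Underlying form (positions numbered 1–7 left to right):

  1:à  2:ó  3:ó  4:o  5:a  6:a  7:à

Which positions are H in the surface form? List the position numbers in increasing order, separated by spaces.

2 3 4 5 6

From /ó/ at 2 rightward: 3 /ó/ is itself a trigger — this domain ends here.
From /ó/ at 2 leftward: 1 /à/ blocks.
From /ó/ at 3 rightward: 4 /o/ → H; 5 /a/ → H; 6 /a/ → H; 7 /à/ blocks.
From /ó/ at 3 leftward: 2 /ó/ is itself a trigger — this domain ends here.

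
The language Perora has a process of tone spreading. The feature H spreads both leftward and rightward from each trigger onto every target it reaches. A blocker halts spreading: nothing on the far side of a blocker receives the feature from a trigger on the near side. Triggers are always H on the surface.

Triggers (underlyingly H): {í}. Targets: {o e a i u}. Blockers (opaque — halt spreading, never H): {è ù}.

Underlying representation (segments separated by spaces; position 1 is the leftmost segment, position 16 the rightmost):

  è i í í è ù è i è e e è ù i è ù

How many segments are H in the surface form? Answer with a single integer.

3

From /í/ at 3 rightward: 4 /í/ is itself a trigger — this domain ends here.
From /í/ at 3 leftward: 2 /i/ → H; 1 /è/ blocks.
From /í/ at 4 rightward: 5 /è/ blocks.
From /í/ at 4 leftward: 3 /í/ is itself a trigger — this domain ends here.
Targets with no active source: positions 8 10 11 14 stay [-high tone].
H positions on the surface: 2 3 4.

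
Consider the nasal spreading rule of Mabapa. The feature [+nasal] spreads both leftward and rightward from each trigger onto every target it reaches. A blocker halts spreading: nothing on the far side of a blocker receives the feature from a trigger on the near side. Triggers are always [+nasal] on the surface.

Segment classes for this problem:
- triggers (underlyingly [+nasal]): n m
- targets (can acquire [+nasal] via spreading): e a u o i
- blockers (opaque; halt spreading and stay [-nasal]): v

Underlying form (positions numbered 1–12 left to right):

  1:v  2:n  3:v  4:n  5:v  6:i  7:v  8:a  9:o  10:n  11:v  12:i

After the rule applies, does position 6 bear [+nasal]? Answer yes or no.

no

From /n/ at 2 rightward: 3 /v/ blocks.
From /n/ at 2 leftward: 1 /v/ blocks.
From /n/ at 4 rightward: 5 /v/ blocks.
From /n/ at 4 leftward: 3 /v/ blocks.
From /n/ at 10 rightward: 11 /v/ blocks.
From /n/ at 10 leftward: 9 /o/ → [+nasal]; 8 /a/ → [+nasal]; 7 /v/ blocks.
Targets with no active source: positions 6 12 stay [-nasal].
[+nasal] positions on the surface: 2 4 8 9 10.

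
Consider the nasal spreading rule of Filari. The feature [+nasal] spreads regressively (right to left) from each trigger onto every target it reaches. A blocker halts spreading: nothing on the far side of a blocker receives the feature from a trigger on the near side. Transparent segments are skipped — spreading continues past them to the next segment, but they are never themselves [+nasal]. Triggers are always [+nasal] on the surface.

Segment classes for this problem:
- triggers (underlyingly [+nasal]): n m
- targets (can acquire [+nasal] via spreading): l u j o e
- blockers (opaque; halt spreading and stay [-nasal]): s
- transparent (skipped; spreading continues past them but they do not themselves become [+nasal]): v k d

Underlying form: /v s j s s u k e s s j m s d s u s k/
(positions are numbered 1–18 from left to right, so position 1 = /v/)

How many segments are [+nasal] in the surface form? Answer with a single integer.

From /m/ at 12 leftward: 11 /j/ → [+nasal]; 10 /s/ blocks.
Targets with no active source: positions 3 6 8 16 stay [-nasal].
[+nasal] positions on the surface: 11 12.

2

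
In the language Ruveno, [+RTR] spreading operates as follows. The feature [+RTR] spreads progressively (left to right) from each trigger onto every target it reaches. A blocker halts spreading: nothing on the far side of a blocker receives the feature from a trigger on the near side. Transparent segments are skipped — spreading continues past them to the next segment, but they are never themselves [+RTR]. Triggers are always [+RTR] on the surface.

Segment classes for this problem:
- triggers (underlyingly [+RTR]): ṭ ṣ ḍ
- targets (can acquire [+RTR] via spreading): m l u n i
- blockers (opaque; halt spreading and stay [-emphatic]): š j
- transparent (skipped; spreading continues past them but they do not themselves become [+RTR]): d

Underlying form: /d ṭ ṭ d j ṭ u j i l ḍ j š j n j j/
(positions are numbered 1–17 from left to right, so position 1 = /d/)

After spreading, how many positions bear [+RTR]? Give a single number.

5

From /ṭ/ at 2 rightward: 3 /ṭ/ is itself a trigger — this domain ends here.
From /ṭ/ at 3 rightward: 4 /d/ transparent; 5 /j/ blocks.
From /ṭ/ at 6 rightward: 7 /u/ → [+RTR]; 8 /j/ blocks.
From /ḍ/ at 11 rightward: 12 /j/ blocks.
Targets with no active source: positions 9 10 15 stay [-emphatic].
[+RTR] positions on the surface: 2 3 6 7 11.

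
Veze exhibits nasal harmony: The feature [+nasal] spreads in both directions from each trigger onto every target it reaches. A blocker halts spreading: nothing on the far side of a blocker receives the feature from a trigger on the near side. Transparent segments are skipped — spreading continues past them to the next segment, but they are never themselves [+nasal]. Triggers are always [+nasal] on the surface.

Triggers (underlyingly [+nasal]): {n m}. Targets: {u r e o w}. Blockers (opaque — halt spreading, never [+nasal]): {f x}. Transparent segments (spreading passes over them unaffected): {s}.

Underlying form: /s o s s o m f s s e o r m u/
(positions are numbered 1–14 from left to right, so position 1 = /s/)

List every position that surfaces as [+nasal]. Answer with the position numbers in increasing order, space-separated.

From /m/ at 6 rightward: 7 /f/ blocks.
From /m/ at 6 leftward: 5 /o/ → [+nasal]; 4 /s/ transparent; 3 /s/ transparent; 2 /o/ → [+nasal]; 1 /s/ transparent; word edge.
From /m/ at 13 rightward: 14 /u/ → [+nasal]; word edge.
From /m/ at 13 leftward: 12 /r/ → [+nasal]; 11 /o/ → [+nasal]; 10 /e/ → [+nasal]; 9 /s/ transparent; 8 /s/ transparent; 7 /f/ blocks.

2 5 6 10 11 12 13 14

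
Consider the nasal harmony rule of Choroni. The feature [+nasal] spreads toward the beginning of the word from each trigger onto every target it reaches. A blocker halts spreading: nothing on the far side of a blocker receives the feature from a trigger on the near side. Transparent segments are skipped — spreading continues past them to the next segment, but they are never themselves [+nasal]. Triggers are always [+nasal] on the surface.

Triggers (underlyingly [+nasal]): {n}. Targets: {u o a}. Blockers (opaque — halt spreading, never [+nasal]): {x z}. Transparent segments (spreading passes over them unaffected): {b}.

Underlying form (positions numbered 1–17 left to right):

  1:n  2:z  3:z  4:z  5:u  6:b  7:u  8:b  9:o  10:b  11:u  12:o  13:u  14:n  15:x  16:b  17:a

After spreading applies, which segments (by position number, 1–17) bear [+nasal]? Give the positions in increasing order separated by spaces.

From /n/ at 1 leftward: word edge.
From /n/ at 14 leftward: 13 /u/ → [+nasal]; 12 /o/ → [+nasal]; 11 /u/ → [+nasal]; 10 /b/ transparent; 9 /o/ → [+nasal]; 8 /b/ transparent; 7 /u/ → [+nasal]; 6 /b/ transparent; 5 /u/ → [+nasal]; 4 /z/ blocks.
Target with no active source: position 17 stays [-nasal].

1 5 7 9 11 12 13 14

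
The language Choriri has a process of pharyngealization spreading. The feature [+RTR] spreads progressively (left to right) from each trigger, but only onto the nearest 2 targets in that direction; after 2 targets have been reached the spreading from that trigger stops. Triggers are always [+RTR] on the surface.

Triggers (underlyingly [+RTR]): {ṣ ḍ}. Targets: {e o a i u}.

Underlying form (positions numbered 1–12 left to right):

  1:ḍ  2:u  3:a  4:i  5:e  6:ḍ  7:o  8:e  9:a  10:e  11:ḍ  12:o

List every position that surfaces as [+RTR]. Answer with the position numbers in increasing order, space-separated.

From /ḍ/ at 1 rightward: 2 /u/ → [+RTR]; 3 /a/ → [+RTR]; bound reached.
From /ḍ/ at 6 rightward: 7 /o/ → [+RTR]; 8 /e/ → [+RTR]; bound reached.
From /ḍ/ at 11 rightward: 12 /o/ → [+RTR]; word edge.
Targets with no active source: positions 4 5 9 10 stay [-emphatic].

1 2 3 6 7 8 11 12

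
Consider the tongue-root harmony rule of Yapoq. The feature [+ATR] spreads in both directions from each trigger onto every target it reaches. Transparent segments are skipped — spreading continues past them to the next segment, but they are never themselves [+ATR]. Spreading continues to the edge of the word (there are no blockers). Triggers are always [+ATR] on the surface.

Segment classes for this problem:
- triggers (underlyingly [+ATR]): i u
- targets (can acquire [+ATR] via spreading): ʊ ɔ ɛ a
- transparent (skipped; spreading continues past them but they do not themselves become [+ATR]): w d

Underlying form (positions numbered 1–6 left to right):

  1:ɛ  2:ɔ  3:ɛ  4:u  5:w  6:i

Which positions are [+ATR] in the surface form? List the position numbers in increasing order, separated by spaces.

From /u/ at 4 rightward: 5 /w/ transparent; 6 /i/ is itself a trigger — this domain ends here.
From /u/ at 4 leftward: 3 /ɛ/ → [+ATR]; 2 /ɔ/ → [+ATR]; 1 /ɛ/ → [+ATR]; word edge.
From /i/ at 6 rightward: word edge.
From /i/ at 6 leftward: 5 /w/ transparent; 4 /u/ is itself a trigger — this domain ends here.

1 2 3 4 6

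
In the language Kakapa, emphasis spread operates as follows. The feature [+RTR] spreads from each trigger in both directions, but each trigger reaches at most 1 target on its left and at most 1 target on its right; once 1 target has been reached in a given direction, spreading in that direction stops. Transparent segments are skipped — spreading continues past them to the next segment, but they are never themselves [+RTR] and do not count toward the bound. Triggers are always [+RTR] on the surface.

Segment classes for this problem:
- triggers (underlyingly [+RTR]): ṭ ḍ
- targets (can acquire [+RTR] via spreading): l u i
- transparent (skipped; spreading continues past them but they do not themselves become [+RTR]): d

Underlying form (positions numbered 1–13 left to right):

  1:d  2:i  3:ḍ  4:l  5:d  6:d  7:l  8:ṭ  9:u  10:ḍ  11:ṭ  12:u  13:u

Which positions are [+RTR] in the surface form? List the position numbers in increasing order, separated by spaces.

From /ḍ/ at 3 rightward: 4 /l/ → [+RTR]; bound reached.
From /ḍ/ at 3 leftward: 2 /i/ → [+RTR]; bound reached.
From /ṭ/ at 8 rightward: 9 /u/ → [+RTR]; bound reached.
From /ṭ/ at 8 leftward: 7 /l/ → [+RTR]; bound reached.
From /ḍ/ at 10 rightward: 11 /ṭ/ is itself a trigger — this domain ends here.
From /ḍ/ at 10 leftward: 9 /u/ → [+RTR]; bound reached.
From /ṭ/ at 11 rightward: 12 /u/ → [+RTR]; bound reached.
From /ṭ/ at 11 leftward: 10 /ḍ/ is itself a trigger — this domain ends here.
Target with no active source: position 13 stays [-emphatic].

2 3 4 7 8 9 10 11 12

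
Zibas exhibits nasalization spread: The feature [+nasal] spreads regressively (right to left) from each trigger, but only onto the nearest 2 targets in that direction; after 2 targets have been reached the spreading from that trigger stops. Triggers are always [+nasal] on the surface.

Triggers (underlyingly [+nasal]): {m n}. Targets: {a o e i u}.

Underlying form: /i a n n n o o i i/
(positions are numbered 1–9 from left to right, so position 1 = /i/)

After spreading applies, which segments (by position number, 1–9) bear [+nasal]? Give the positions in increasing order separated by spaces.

1 2 3 4 5

From /n/ at 3 leftward: 2 /a/ → [+nasal]; 1 /i/ → [+nasal]; bound reached.
From /n/ at 4 leftward: 3 /n/ is itself a trigger — this domain ends here.
From /n/ at 5 leftward: 4 /n/ is itself a trigger — this domain ends here.
Targets with no active source: positions 6 7 8 9 stay [-nasal].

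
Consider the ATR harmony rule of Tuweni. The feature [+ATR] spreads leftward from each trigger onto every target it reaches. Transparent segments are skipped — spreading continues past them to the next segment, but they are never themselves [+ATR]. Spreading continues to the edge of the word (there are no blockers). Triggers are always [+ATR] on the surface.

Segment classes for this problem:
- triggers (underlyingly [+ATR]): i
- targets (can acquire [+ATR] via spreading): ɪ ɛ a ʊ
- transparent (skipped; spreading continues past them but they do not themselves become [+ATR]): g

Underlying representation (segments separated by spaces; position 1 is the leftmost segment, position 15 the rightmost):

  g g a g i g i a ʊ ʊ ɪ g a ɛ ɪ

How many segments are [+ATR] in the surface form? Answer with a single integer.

From /i/ at 5 leftward: 4 /g/ transparent; 3 /a/ → [+ATR]; 2 /g/ transparent; 1 /g/ transparent; word edge.
From /i/ at 7 leftward: 6 /g/ transparent; 5 /i/ is itself a trigger — this domain ends here.
Targets with no active source: positions 8 9 10 11 13 14 15 stay [-ATR].
[+ATR] positions on the surface: 3 5 7.

3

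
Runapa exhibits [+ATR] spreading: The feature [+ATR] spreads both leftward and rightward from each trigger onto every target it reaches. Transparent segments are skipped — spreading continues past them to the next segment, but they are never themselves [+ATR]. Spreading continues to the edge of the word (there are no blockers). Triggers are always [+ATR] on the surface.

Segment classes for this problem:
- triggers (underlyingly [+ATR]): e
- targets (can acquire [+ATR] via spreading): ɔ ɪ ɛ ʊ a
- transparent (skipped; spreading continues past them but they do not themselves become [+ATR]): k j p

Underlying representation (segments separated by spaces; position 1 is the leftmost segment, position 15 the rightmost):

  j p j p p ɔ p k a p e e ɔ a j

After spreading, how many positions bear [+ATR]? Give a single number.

From /e/ at 11 rightward: 12 /e/ is itself a trigger — this domain ends here.
From /e/ at 11 leftward: 10 /p/ transparent; 9 /a/ → [+ATR]; 8 /k/ transparent; 7 /p/ transparent; 6 /ɔ/ → [+ATR]; 5 /p/ transparent; 4 /p/ transparent; 3 /j/ transparent; 2 /p/ transparent; 1 /j/ transparent; word edge.
From /e/ at 12 rightward: 13 /ɔ/ → [+ATR]; 14 /a/ → [+ATR]; 15 /j/ transparent; word edge.
From /e/ at 12 leftward: 11 /e/ is itself a trigger — this domain ends here.
[+ATR] positions on the surface: 6 9 11 12 13 14.

6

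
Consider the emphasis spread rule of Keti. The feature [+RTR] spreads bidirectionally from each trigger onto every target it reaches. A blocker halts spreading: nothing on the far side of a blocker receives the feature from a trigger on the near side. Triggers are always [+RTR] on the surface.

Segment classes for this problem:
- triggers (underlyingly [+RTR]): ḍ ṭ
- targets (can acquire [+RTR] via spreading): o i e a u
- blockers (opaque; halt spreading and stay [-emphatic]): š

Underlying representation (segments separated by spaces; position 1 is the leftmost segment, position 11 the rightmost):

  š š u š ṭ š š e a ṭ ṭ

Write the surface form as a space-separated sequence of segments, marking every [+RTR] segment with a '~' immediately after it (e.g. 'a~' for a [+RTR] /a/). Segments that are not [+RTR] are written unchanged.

From /ṭ/ at 5 rightward: 6 /š/ blocks.
From /ṭ/ at 5 leftward: 4 /š/ blocks.
From /ṭ/ at 10 rightward: 11 /ṭ/ is itself a trigger — this domain ends here.
From /ṭ/ at 10 leftward: 9 /a/ → [+RTR]; 8 /e/ → [+RTR]; 7 /š/ blocks.
From /ṭ/ at 11 rightward: word edge.
From /ṭ/ at 11 leftward: 10 /ṭ/ is itself a trigger — this domain ends here.
Target with no active source: position 3 stays [-emphatic].
[+RTR] positions on the surface: 5 8 9 10 11.

š š u š ṭ~ š š e~ a~ ṭ~ ṭ~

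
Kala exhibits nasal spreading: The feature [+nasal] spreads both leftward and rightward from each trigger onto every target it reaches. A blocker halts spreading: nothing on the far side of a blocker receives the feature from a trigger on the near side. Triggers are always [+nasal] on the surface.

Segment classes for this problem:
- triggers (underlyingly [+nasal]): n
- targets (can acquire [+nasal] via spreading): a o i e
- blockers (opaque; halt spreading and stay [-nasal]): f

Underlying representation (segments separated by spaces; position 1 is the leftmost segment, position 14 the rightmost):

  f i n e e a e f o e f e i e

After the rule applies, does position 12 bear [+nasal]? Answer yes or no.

From /n/ at 3 rightward: 4 /e/ → [+nasal]; 5 /e/ → [+nasal]; 6 /a/ → [+nasal]; 7 /e/ → [+nasal]; 8 /f/ blocks.
From /n/ at 3 leftward: 2 /i/ → [+nasal]; 1 /f/ blocks.
Targets with no active source: positions 9 10 12 13 14 stay [-nasal].
[+nasal] positions on the surface: 2 3 4 5 6 7.

no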